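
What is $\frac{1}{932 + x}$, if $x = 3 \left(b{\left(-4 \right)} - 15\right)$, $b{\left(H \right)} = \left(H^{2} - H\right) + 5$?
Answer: $\frac{1}{962} \approx 0.0010395$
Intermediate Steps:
$b{\left(H \right)} = 5 + H^{2} - H$
$x = 30$ ($x = 3 \left(\left(5 + \left(-4\right)^{2} - -4\right) - 15\right) = 3 \left(\left(5 + 16 + 4\right) - 15\right) = 3 \left(25 - 15\right) = 3 \cdot 10 = 30$)
$\frac{1}{932 + x} = \frac{1}{932 + 30} = \frac{1}{962}$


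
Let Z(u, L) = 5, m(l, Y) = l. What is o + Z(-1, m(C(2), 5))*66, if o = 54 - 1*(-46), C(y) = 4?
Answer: 430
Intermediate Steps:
o = 100 (o = 54 + 46 = 100)
o + Z(-1, m(C(2), 5))*66 = 100 + 5*66 = 100 + 330 = 430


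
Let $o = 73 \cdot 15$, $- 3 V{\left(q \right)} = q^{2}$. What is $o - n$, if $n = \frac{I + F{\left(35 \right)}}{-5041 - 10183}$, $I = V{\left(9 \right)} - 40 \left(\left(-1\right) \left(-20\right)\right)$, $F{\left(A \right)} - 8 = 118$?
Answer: $\frac{16669579}{15224} \approx 1095.0$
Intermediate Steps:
$F{\left(A \right)} = 126$ ($F{\left(A \right)} = 8 + 118 = 126$)
$V{\left(q \right)} = - \frac{q^{2}}{3}$
$I = -827$ ($I = - \frac{9^{2}}{3} - 40 \left(\left(-1\right) \left(-20\right)\right) = \left(- \frac{1}{3}\right) 81 - 800 = -27 - 800 = -827$)
$o = 1095$
$n = \frac{701}{15224}$ ($n = \frac{-827 + 126}{-5041 - 10183} = - \frac{701}{-15224} = \left(-701\right) \left(- \frac{1}{15224}\right) = \frac{701}{15224} \approx 0.046046$)
$o - n = 1095 - \frac{701}{15224} = \frac{16669579}{15224}$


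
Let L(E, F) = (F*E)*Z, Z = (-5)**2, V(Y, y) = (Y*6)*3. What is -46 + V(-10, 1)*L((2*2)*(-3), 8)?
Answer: 431954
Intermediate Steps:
V(Y, y) = 18*Y (V(Y, y) = (6*Y)*3 = 18*Y)
Z = 25
L(E, F) = 25*E*F (L(E, F) = (F*E)*25 = (E*F)*25 = 25*E*F)
-46 + V(-10, 1)*L((2*2)*(-3), 8) = -46 + (18*(-10))*(25*((2*2)*(-3))*8) = -46 - 4500*4*(-3)*8 = -46 - 4500*(-12)*8 = -46 - 180*(-2400) = -46 + 432000 = 431954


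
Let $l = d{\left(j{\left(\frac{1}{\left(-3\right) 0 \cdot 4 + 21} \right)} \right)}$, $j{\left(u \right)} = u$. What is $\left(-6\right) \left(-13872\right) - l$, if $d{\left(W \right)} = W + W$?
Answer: $\frac{1747870}{21} \approx 83232.0$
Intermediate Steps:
$d{\left(W \right)} = 2 W$
$l = \frac{2}{21}$ ($l = \frac{2}{\left(-3\right) 0 \cdot 4 + 21} = \frac{2}{0 \cdot 4 + 21} = \frac{2}{0 + 21} = \frac{2}{21} \approx 0.095238$)
$\left(-6\right) \left(-13872\right) - l = \left(-6\right) \left(-13872\right) - \frac{2}{21} = 83232 - \frac{2}{21} = \frac{1747870}{21}$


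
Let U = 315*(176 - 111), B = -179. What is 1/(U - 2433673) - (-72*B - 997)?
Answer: -28695337419/2413198 ≈ -11891.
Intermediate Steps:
U = 20475 (U = 315*65 = 20475)
1/(U - 2433673) - (-72*B - 997) = 1/(20475 - 2433673) - (-72*(-179) - 997) = 1/(-2413198) - (12888 - 997) = -1/2413198 - 1*11891 = -1/2413198 - 11891 = -28695337419/2413198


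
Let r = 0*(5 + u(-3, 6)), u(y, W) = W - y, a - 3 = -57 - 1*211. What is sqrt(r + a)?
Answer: I*sqrt(265) ≈ 16.279*I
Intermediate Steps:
a = -265 (a = 3 + (-57 - 1*211) = 3 + (-57 - 211) = 3 - 268 = -265)
r = 0 (r = 0*(5 + (6 - 1*(-3))) = 0*(5 + (6 + 3)) = 0*(5 + 9) = 0*14 = 0)
sqrt(r + a) = sqrt(0 - 265) = sqrt(-265) = I*sqrt(265)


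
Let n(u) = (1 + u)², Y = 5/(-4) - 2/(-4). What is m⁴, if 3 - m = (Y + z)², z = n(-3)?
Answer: 214358881/65536 ≈ 3270.9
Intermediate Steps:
Y = -¾ (Y = 5*(-¼) - 2*(-¼) = -5/4 + ½ = -¾ ≈ -0.75000)
z = 4 (z = (1 - 3)² = (-2)² = 4)
m = -121/16 (m = 3 - (-¾ + 4)² = 3 - (13/4)² = 3 - 1*169/16 = 3 - 169/16 = -121/16 ≈ -7.5625)
m⁴ = (-121/16)⁴ = 214358881/65536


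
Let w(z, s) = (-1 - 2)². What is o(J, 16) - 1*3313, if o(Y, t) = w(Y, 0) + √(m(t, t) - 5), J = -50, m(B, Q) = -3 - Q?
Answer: -3304 + 2*I*√6 ≈ -3304.0 + 4.899*I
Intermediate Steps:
w(z, s) = 9 (w(z, s) = (-3)² = 9)
o(Y, t) = 9 + √(-8 - t) (o(Y, t) = 9 + √((-3 - t) - 5) = 9 + √(-8 - t))
o(J, 16) - 1*3313 = (9 + √(-8 - 1*16)) - 1*3313 = (9 + √(-8 - 16)) - 3313 = (9 + √(-24)) - 3313 = (9 + 2*I*√6) - 3313 = -3304 + 2*I*√6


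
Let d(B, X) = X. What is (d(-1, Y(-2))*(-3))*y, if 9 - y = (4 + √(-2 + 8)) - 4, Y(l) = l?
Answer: 54 - 6*√6 ≈ 39.303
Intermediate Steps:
y = 9 - √6 (y = 9 - ((4 + √(-2 + 8)) - 4) = 9 - ((4 + √6) - 4) = 9 - √6 ≈ 6.5505)
(d(-1, Y(-2))*(-3))*y = (-2*(-3))*(9 - √6) = 6*(9 - √6) = 54 - 6*√6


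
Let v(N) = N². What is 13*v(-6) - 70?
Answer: 398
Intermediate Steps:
13*v(-6) - 70 = 13*(-6)² - 70 = 13*36 - 70 = 468 - 70 = 398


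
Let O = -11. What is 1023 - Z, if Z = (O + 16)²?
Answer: 998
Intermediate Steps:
Z = 25 (Z = (-11 + 16)² = 5² = 25)
1023 - Z = 1023 - 1*25 = 1023 - 25 = 998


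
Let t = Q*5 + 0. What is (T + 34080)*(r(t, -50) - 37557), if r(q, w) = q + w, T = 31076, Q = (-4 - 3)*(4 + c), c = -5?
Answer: -2448041232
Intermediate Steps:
Q = 7 (Q = (-4 - 3)*(4 - 5) = -7*(-1) = 7)
t = 35 (t = 7*5 + 0 = 35 + 0 = 35)
(T + 34080)*(r(t, -50) - 37557) = (31076 + 34080)*((35 - 50) - 37557) = 65156*(-15 - 37557) = 65156*(-37572) = -2448041232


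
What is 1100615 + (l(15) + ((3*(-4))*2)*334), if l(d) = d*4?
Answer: 1092659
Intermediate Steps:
l(d) = 4*d
1100615 + (l(15) + ((3*(-4))*2)*334) = 1100615 + (4*15 + ((3*(-4))*2)*334) = 1100615 + (60 - 12*2*334) = 1100615 + (60 - 24*334) = 1100615 + (60 - 8016) = 1100615 - 7956 = 1092659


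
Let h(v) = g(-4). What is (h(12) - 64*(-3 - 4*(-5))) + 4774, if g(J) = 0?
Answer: 3686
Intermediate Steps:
h(v) = 0
(h(12) - 64*(-3 - 4*(-5))) + 4774 = (0 - 64*(-3 - 4*(-5))) + 4774 = (0 - 64*(-3 + 20)) + 4774 = (0 - 64*17) + 4774 = (0 - 1088) + 4774 = -1088 + 4774 = 3686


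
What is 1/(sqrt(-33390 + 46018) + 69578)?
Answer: 34789/2420542728 - sqrt(3157)/2420542728 ≈ 1.4349e-5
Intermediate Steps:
1/(sqrt(-33390 + 46018) + 69578) = 1/(sqrt(12628) + 69578) = 1/(2*sqrt(3157) + 69578) = 1/(69578 + 2*sqrt(3157))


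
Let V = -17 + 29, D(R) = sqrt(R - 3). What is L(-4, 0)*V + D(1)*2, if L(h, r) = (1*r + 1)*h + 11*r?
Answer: -48 + 2*I*sqrt(2) ≈ -48.0 + 2.8284*I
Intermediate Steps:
D(R) = sqrt(-3 + R)
L(h, r) = 11*r + h*(1 + r) (L(h, r) = (r + 1)*h + 11*r = (1 + r)*h + 11*r = h*(1 + r) + 11*r = 11*r + h*(1 + r))
V = 12
L(-4, 0)*V + D(1)*2 = (-4 + 11*0 - 4*0)*12 + sqrt(-3 + 1)*2 = (-4 + 0 + 0)*12 + sqrt(-2)*2 = -4*12 + (I*sqrt(2))*2 = -48 + 2*I*sqrt(2)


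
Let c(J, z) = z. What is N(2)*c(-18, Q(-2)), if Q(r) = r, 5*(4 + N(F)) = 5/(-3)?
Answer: 26/3 ≈ 8.6667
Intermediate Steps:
N(F) = -13/3 (N(F) = -4 + (5/(-3))/5 = -4 + (5*(-⅓))/5 = -4 + (⅕)*(-5/3) = -4 - ⅓ = -13/3)
N(2)*c(-18, Q(-2)) = -13/3*(-2) = 26/3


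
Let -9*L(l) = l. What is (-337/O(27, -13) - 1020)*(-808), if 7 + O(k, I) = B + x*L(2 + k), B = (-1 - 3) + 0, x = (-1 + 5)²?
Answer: 461551416/563 ≈ 8.1981e+5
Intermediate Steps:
L(l) = -l/9
x = 16 (x = 4² = 16)
B = -4 (B = -4 + 0 = -4)
O(k, I) = -131/9 - 16*k/9 (O(k, I) = -7 + (-4 + 16*(-(2 + k)/9)) = -7 + (-4 + 16*(-2/9 - k/9)) = -7 + (-4 + (-32/9 - 16*k/9)) = -7 + (-68/9 - 16*k/9) = -131/9 - 16*k/9)
(-337/O(27, -13) - 1020)*(-808) = (-337/(-131/9 - 16/9*27) - 1020)*(-808) = (-337/(-131/9 - 48) - 1020)*(-808) = (-337/(-563/9) - 1020)*(-808) = (-337*(-9/563) - 1020)*(-808) = (3033/563 - 1020)*(-808) = -571227/563*(-808) = 461551416/563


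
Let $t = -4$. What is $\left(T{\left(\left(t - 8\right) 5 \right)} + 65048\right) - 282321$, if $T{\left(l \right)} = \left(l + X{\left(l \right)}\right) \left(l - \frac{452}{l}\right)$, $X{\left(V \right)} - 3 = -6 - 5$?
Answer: $- \frac{3205579}{15} \approx -2.1371 \cdot 10^{5}$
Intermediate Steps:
$X{\left(V \right)} = -8$ ($X{\left(V \right)} = 3 - 11 = -8$)
$T{\left(l \right)} = \left(-8 + l\right) \left(l - \frac{452}{l}\right)$ ($T{\left(l \right)} = \left(l - 8\right) \left(l - \frac{452}{l}\right) = \left(-8 + l\right) \left(l - \frac{452}{l}\right)$)
$\left(T{\left(\left(t - 8\right) 5 \right)} + 65048\right) - 282321 = \left(\left(-452 + \left(\left(-4 - 8\right) 5\right)^{2} - 8 \left(-4 - 8\right) 5 + \frac{3616}{\left(-4 - 8\right) 5}\right) + 65048\right) - 282321 = \left(\left(-452 + \left(\left(-12\right) 5\right)^{2} - 8 \left(\left(-12\right) 5\right) + \frac{3616}{\left(-12\right) 5}\right) + 65048\right) - 282321 = \left(\left(-452 + \left(-60\right)^{2} - -480 + \frac{3616}{-60}\right) + 65048\right) - 282321 = \left(\left(-452 + 3600 + 480 + 3616 \left(- \frac{1}{60}\right)\right) + 65048\right) - 282321 = \left(\left(-452 + 3600 + 480 - \frac{904}{15}\right) + 65048\right) - 282321 = \left(\frac{53516}{15} + 65048\right) - 282321 = \frac{1029236}{15} - 282321 = - \frac{3205579}{15}$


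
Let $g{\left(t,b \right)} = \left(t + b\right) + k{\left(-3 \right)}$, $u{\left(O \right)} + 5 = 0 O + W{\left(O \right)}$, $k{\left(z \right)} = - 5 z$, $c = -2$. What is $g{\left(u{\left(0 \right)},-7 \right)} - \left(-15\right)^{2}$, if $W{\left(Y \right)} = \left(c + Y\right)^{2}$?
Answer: $-218$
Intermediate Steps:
$W{\left(Y \right)} = \left(-2 + Y\right)^{2}$
$u{\left(O \right)} = -5 + \left(-2 + O\right)^{2}$ ($u{\left(O \right)} = -5 + \left(0 O + \left(-2 + O\right)^{2}\right) = -5 + \left(0 + \left(-2 + O\right)^{2}\right) = -5 + \left(-2 + O\right)^{2}$)
$g{\left(t,b \right)} = 15 + b + t$ ($g{\left(t,b \right)} = \left(t + b\right) - -15 = \left(b + t\right) + 15 = 15 + b + t$)
$g{\left(u{\left(0 \right)},-7 \right)} - \left(-15\right)^{2} = \left(15 - 7 - \left(5 - \left(-2 + 0\right)^{2}\right)\right) - \left(-15\right)^{2} = \left(15 - 7 - \left(5 - \left(-2\right)^{2}\right)\right) - 225 = \left(15 - 7 + \left(-5 + 4\right)\right) - 225 = \left(15 - 7 - 1\right) - 225 = 7 - 225 = -218$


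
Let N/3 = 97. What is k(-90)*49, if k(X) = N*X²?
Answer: 115497900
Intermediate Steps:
N = 291 (N = 3*97 = 291)
k(X) = 291*X²
k(-90)*49 = (291*(-90)²)*49 = (291*8100)*49 = 2357100*49 = 115497900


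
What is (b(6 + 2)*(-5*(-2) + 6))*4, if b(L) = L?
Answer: 512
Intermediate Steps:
(b(6 + 2)*(-5*(-2) + 6))*4 = ((6 + 2)*(-5*(-2) + 6))*4 = (8*(10 + 6))*4 = (8*16)*4 = 128*4 = 512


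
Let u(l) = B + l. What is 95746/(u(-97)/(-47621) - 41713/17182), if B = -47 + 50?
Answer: -78341677210412/1984799665 ≈ -39471.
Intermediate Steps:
B = 3
u(l) = 3 + l
95746/(u(-97)/(-47621) - 41713/17182) = 95746/((3 - 97)/(-47621) - 41713/17182) = 95746/(-94*(-1/47621) - 41713*1/17182) = 95746/(94/47621 - 41713/17182) = 95746/(-1984799665/818224022) = 95746*(-818224022/1984799665) = -78341677210412/1984799665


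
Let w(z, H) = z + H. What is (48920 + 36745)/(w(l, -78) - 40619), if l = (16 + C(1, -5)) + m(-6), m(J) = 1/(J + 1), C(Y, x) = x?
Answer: -428325/203431 ≈ -2.1055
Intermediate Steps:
m(J) = 1/(1 + J)
l = 54/5 (l = (16 - 5) + 1/(1 - 6) = 11 + 1/(-5) = 11 - ⅕ = 54/5 ≈ 10.800)
w(z, H) = H + z
(48920 + 36745)/(w(l, -78) - 40619) = (48920 + 36745)/((-78 + 54/5) - 40619) = 85665/(-336/5 - 40619) = 85665/(-203431/5) = 85665*(-5/203431) = -428325/203431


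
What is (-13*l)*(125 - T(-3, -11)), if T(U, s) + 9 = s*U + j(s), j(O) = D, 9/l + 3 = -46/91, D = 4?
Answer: 1032759/319 ≈ 3237.5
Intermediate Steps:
l = -819/319 (l = 9/(-3 - 46/91) = 9/(-319/91) = 9*(-91/319) = -819/319 ≈ -2.5674)
j(O) = 4
T(U, s) = -5 + U*s (T(U, s) = -9 + (s*U + 4) = -9 + (U*s + 4) = -9 + (4 + U*s) = -5 + U*s)
(-13*l)*(125 - T(-3, -11)) = (-13*(-819/319))*(125 - (-5 - 3*(-11))) = 10647*(125 - (-5 + 33))/319 = 10647*(125 - 1*28)/319 = 10647*(125 - 28)/319 = (10647/319)*97 = 1032759/319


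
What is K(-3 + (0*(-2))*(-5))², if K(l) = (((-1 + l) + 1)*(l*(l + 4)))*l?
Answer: 729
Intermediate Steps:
K(l) = l³*(4 + l) (K(l) = (l*(l*(4 + l)))*l = (l²*(4 + l))*l = l³*(4 + l))
K(-3 + (0*(-2))*(-5))² = ((-3 + (0*(-2))*(-5))³*(4 + (-3 + (0*(-2))*(-5))))² = ((-3 + 0*(-5))³*(4 + (-3 + 0*(-5))))² = ((-3 + 0)³*(4 + (-3 + 0)))² = ((-3)³*(4 - 3))² = (-27*1)² = (-27)² = 729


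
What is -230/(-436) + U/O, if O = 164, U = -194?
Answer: -2929/4469 ≈ -0.65540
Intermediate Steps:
-230/(-436) + U/O = -230/(-436) - 194/164 = -230*(-1/436) - 194*1/164 = 115/218 - 97/82 = -2929/4469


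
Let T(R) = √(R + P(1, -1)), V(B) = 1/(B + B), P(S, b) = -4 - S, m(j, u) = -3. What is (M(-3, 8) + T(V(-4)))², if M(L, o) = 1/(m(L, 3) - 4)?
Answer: (4 - 7*I*√82)²/784 ≈ -5.1046 - 0.64681*I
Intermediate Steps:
M(L, o) = -⅐ (M(L, o) = 1/(-3 - 4) = 1/(-7) = -⅐)
V(B) = 1/(2*B)
T(R) = √(-5 + R) (T(R) = √(R + (-4 - 1*1)) = √(R + (-4 - 1)) = √(R - 5) = √(-5 + R))
(M(-3, 8) + T(V(-4)))² = (-⅐ + √(-5 + (½)/(-4)))² = (-⅐ + √(-5 + (½)*(-¼)))² = (-⅐ + √(-5 - ⅛))² = (-⅐ + √(-41/8))² = (-⅐ + I*√82/4)²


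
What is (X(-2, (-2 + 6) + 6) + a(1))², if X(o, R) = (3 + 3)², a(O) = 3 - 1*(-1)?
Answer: 1600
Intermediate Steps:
a(O) = 4 (a(O) = 3 + 1 = 4)
X(o, R) = 36 (X(o, R) = 6² = 36)
(X(-2, (-2 + 6) + 6) + a(1))² = (36 + 4)² = 40² = 1600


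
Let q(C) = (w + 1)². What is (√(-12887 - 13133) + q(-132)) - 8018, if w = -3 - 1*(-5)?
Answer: -8009 + 2*I*√6505 ≈ -8009.0 + 161.31*I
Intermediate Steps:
w = 2 (w = -3 + 5 = 2)
q(C) = 9 (q(C) = (2 + 1)² = 3² = 9)
(√(-12887 - 13133) + q(-132)) - 8018 = (√(-12887 - 13133) + 9) - 8018 = (√(-26020) + 9) - 8018 = (2*I*√6505 + 9) - 8018 = (9 + 2*I*√6505) - 8018 = -8009 + 2*I*√6505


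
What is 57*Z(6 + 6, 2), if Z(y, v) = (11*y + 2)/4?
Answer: 3819/2 ≈ 1909.5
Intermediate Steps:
Z(y, v) = ½ + 11*y/4 (Z(y, v) = (2 + 11*y)*(¼) = ½ + 11*y/4)
57*Z(6 + 6, 2) = 57*(½ + 11*(6 + 6)/4) = 57*(½ + (11/4)*12) = 57*(½ + 33) = 57*(67/2) = 3819/2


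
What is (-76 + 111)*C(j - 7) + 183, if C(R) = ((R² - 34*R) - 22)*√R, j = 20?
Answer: 183 - 10325*√13 ≈ -37044.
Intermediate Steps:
C(R) = √R*(-22 + R² - 34*R) (C(R) = (-22 + R² - 34*R)*√R = √R*(-22 + R² - 34*R))
(-76 + 111)*C(j - 7) + 183 = (-76 + 111)*(√(20 - 7)*(-22 + (20 - 7)² - 34*(20 - 7))) + 183 = 35*(√13*(-22 + 13² - 34*13)) + 183 = 35*(√13*(-22 + 169 - 442)) + 183 = 35*(√13*(-295)) + 183 = 35*(-295*√13) + 183 = -10325*√13 + 183 = 183 - 10325*√13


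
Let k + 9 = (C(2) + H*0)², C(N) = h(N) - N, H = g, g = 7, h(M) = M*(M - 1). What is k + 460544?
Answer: 460535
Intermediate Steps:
h(M) = M*(-1 + M)
H = 7
C(N) = -N + N*(-1 + N) (C(N) = N*(-1 + N) - N = -N + N*(-1 + N))
k = -9 (k = -9 + (2*(-2 + 2) + 7*0)² = -9 + (2*0 + 0)² = -9 + (0 + 0)² = -9 + 0² = -9 + 0 = -9)
k + 460544 = -9 + 460544 = 460535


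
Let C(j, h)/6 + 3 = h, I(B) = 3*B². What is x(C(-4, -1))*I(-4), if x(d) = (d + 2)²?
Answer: 23232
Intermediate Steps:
C(j, h) = -18 + 6*h
x(d) = (2 + d)²
x(C(-4, -1))*I(-4) = (2 + (-18 + 6*(-1)))²*(3*(-4)²) = (2 + (-18 - 6))²*(3*16) = (2 - 24)²*48 = (-22)²*48 = 484*48 = 23232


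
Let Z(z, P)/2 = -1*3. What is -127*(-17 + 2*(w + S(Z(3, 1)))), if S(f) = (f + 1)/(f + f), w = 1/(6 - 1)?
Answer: 60071/30 ≈ 2002.4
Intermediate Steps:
Z(z, P) = -6 (Z(z, P) = 2*(-1*3) = 2*(-3) = -6)
w = 1/5 ≈ 0.20000
S(f) = (1 + f)/(2*f) (S(f) = (1 + f)/((2*f)) = (1 + f)*(1/(2*f)) = (1 + f)/(2*f))
-127*(-17 + 2*(w + S(Z(3, 1)))) = -127*(-17 + 2*(1/5 + (1/2)*(1 - 6)/(-6))) = -127*(-17 + 2*(1/5 + (1/2)*(-1/6)*(-5))) = -127*(-17 + 2*(1/5 + 5/12)) = -127*(-17 + 2*(37/60)) = -127*(-17 + 37/30) = -127*(-473/30) = 60071/30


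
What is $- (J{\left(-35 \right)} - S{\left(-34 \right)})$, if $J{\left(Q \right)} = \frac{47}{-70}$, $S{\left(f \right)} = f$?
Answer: $- \frac{2333}{70} \approx -33.329$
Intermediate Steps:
$J{\left(Q \right)} = - \frac{47}{70}$ ($J{\left(Q \right)} = 47 \left(- \frac{1}{70}\right) = - \frac{47}{70}$)
$- (J{\left(-35 \right)} - S{\left(-34 \right)}) = - (- \frac{47}{70} - -34) = - (- \frac{47}{70} + 34) = \left(-1\right) \frac{2333}{70} = - \frac{2333}{70}$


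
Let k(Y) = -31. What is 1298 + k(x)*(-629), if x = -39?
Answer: 20797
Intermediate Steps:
1298 + k(x)*(-629) = 1298 - 31*(-629) = 1298 + 19499 = 20797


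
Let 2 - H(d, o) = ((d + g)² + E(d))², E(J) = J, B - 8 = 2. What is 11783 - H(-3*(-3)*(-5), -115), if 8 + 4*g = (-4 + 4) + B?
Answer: 60111577/16 ≈ 3.7570e+6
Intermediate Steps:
B = 10 (B = 8 + 2 = 10)
g = ½ (g = -2 + ((-4 + 4) + 10)/4 = -2 + (0 + 10)/4 = -2 + (¼)*10 = -2 + 5/2 = ½ ≈ 0.50000)
H(d, o) = 2 - (d + (½ + d)²)² (H(d, o) = 2 - ((d + ½)² + d)² = 2 - ((½ + d)² + d)² = 2 - (d + (½ + d)²)²)
11783 - H(-3*(-3)*(-5), -115) = 11783 - (2 - ((1 + 2*(-3*(-3)*(-5)))² + 4*(-3*(-3)*(-5)))²/16) = 11783 - (2 - ((1 + 2*(9*(-5)))² + 4*(9*(-5)))²/16) = 11783 - (2 - ((1 + 2*(-45))² + 4*(-45))²/16) = 11783 - (2 - ((1 - 90)² - 180)²/16) = 11783 - (2 - ((-89)² - 180)²/16) = 11783 - (2 - (7921 - 180)²/16) = 11783 - (2 - 1/16*7741²) = 11783 - (2 - 1/16*59923081) = 11783 - (2 - 59923081/16) = 11783 - 1*(-59923049/16) = 11783 + 59923049/16 = 60111577/16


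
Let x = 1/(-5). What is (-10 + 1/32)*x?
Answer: 319/160 ≈ 1.9937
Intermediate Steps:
x = -⅕ ≈ -0.20000
(-10 + 1/32)*x = (-10 + 1/32)*(-⅕) = -319/32*(-⅕) = 319/160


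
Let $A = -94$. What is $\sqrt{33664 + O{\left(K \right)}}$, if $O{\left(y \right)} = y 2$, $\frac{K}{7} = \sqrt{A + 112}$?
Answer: $\sqrt{33664 + 42 \sqrt{2}} \approx 183.64$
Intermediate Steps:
$K = 21 \sqrt{2}$ ($K = 7 \sqrt{-94 + 112} = 7 \sqrt{18} = 7 \cdot 3 \sqrt{2} = 21 \sqrt{2} \approx 29.698$)
$O{\left(y \right)} = 2 y$
$\sqrt{33664 + O{\left(K \right)}} = \sqrt{33664 + 2 \cdot 21 \sqrt{2}} = \sqrt{33664 + 42 \sqrt{2}}$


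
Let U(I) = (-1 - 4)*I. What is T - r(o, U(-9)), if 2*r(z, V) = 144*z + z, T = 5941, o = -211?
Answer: 42477/2 ≈ 21239.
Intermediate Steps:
U(I) = -5*I
r(z, V) = 145*z/2 (r(z, V) = (144*z + z)/2 = (145*z)/2 = 145*z/2)
T - r(o, U(-9)) = 5941 - 145*(-211)/2 = 5941 - 1*(-30595/2) = 5941 + 30595/2 = 42477/2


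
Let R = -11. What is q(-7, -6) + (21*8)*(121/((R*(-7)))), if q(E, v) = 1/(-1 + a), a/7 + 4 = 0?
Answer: 7655/29 ≈ 263.97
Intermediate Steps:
a = -28 (a = -28 + 7*0 = -28 + 0 = -28)
q(E, v) = -1/29 (q(E, v) = 1/(-1 - 28) = 1/(-29) = -1/29)
q(-7, -6) + (21*8)*(121/((R*(-7)))) = -1/29 + (21*8)*(121/((-11*(-7)))) = -1/29 + 168*(121/77) = -1/29 + 168*(121*(1/77)) = -1/29 + 168*(11/7) = -1/29 + 264 = 7655/29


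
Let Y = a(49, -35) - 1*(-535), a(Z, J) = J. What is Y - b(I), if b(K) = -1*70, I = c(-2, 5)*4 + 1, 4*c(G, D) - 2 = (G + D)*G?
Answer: 570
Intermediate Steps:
c(G, D) = ½ + G*(D + G)/4 (c(G, D) = ½ + ((G + D)*G)/4 = ½ + ((D + G)*G)/4 = ½ + (G*(D + G))/4 = ½ + G*(D + G)/4)
I = -3 (I = (½ + (¼)*(-2)² + (¼)*5*(-2))*4 + 1 = (½ + (¼)*4 - 5/2)*4 + 1 = (½ + 1 - 5/2)*4 + 1 = -1*4 + 1 = -4 + 1 = -3)
b(K) = -70
Y = 500 (Y = -35 - 1*(-535) = -35 + 535 = 500)
Y - b(I) = 500 - 1*(-70) = 500 + 70 = 570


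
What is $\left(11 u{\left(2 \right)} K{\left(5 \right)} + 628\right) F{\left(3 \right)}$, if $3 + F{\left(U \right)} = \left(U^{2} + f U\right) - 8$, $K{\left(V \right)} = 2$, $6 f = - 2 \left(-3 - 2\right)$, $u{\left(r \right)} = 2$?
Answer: $2016$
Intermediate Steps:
$f = \frac{5}{3}$ ($f = \frac{\left(-2\right) \left(-3 - 2\right)}{6} = \frac{\left(-2\right) \left(-5\right)}{6} = \frac{1}{6} \cdot 10 = \frac{5}{3} \approx 1.6667$)
$F{\left(U \right)} = -11 + U^{2} + \frac{5 U}{3}$ ($F{\left(U \right)} = -3 - \left(8 - U^{2} - \frac{5 U}{3}\right) = -3 + \left(-8 + U^{2} + \frac{5 U}{3}\right) = -11 + U^{2} + \frac{5 U}{3}$)
$\left(11 u{\left(2 \right)} K{\left(5 \right)} + 628\right) F{\left(3 \right)} = \left(11 \cdot 2 \cdot 2 + 628\right) \left(-11 + 3^{2} + \frac{5}{3} \cdot 3\right) = \left(22 \cdot 2 + 628\right) \left(-11 + 9 + 5\right) = \left(44 + 628\right) 3 = 672 \cdot 3 = 2016$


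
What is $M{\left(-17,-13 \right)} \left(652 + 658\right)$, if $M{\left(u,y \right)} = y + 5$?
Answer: $-10480$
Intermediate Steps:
$M{\left(u,y \right)} = 5 + y$
$M{\left(-17,-13 \right)} \left(652 + 658\right) = \left(5 - 13\right) \left(652 + 658\right) = \left(-8\right) 1310 = -10480$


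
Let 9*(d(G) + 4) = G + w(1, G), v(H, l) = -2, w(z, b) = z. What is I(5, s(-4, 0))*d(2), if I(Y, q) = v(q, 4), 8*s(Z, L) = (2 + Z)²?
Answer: 22/3 ≈ 7.3333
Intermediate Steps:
s(Z, L) = (2 + Z)²/8
I(Y, q) = -2
d(G) = -35/9 + G/9 (d(G) = -4 + (G + 1)/9 = -4 + (1 + G)/9 = -4 + (⅑ + G/9) = -35/9 + G/9)
I(5, s(-4, 0))*d(2) = -2*(-35/9 + (⅑)*2) = -2*(-35/9 + 2/9) = -2*(-11/3) = 22/3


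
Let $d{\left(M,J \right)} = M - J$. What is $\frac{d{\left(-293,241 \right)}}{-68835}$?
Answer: $\frac{178}{22945} \approx 0.0077577$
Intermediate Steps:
$\frac{d{\left(-293,241 \right)}}{-68835} = \frac{-293 - 241}{-68835} = \left(-293 - 241\right) \left(- \frac{1}{68835}\right) = \left(-534\right) \left(- \frac{1}{68835}\right) = \frac{178}{22945}$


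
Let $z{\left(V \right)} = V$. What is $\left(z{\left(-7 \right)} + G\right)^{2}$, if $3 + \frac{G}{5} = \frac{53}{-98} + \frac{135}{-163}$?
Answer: $\frac{212311757529}{255168676} \approx 832.04$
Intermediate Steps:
$G = - \frac{348955}{15974}$ ($G = -15 + 5 \left(\frac{53}{-98} + \frac{135}{-163}\right) = -15 + 5 \left(53 \left(- \frac{1}{98}\right) + 135 \left(- \frac{1}{163}\right)\right) = -15 + 5 \left(- \frac{53}{98} - \frac{135}{163}\right) = -15 + 5 \left(- \frac{21869}{15974}\right) = -15 - \frac{109345}{15974} = - \frac{348955}{15974} \approx -21.845$)
$\left(z{\left(-7 \right)} + G\right)^{2} = \left(-7 - \frac{348955}{15974}\right)^{2} = \left(- \frac{460773}{15974}\right)^{2} = \frac{212311757529}{255168676}$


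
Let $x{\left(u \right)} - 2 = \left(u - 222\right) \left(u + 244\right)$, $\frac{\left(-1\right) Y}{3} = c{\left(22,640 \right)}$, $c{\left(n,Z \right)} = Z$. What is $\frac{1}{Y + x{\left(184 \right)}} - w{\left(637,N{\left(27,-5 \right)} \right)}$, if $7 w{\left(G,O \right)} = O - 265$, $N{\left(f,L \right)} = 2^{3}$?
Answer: $\frac{4672767}{127274} \approx 36.714$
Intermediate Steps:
$Y = -1920$ ($Y = \left(-3\right) 640 = -1920$)
$x{\left(u \right)} = 2 + \left(-222 + u\right) \left(244 + u\right)$ ($x{\left(u \right)} = 2 + \left(u - 222\right) \left(u + 244\right) = 2 + \left(-222 + u\right) \left(244 + u\right)$)
$N{\left(f,L \right)} = 8$
$w{\left(G,O \right)} = - \frac{265}{7} + \frac{O}{7}$ ($w{\left(G,O \right)} = \frac{O - 265}{7} = \frac{-265 + O}{7} = - \frac{265}{7} + \frac{O}{7}$)
$\frac{1}{Y + x{\left(184 \right)}} - w{\left(637,N{\left(27,-5 \right)} \right)} = \frac{1}{-1920 + \left(-54166 + 184^{2} + 22 \cdot 184\right)} - \left(- \frac{265}{7} + \frac{1}{7} \cdot 8\right) = \frac{1}{-1920 + \left(-54166 + 33856 + 4048\right)} - \left(- \frac{265}{7} + \frac{8}{7}\right) = \frac{1}{-1920 - 16262} - - \frac{257}{7} = \frac{1}{-18182} + \frac{257}{7} = - \frac{1}{18182} + \frac{257}{7} = \frac{4672767}{127274}$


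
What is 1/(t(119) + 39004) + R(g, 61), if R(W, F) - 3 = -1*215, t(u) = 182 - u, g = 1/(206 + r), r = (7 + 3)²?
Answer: -8282203/39067 ≈ -212.00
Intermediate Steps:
r = 100 (r = 10² = 100)
g = 1/306 (g = 1/(206 + 100) = 1/306 ≈ 0.0032680)
R(W, F) = -212 (R(W, F) = 3 - 1*215 = 3 - 215 = -212)
1/(t(119) + 39004) + R(g, 61) = 1/((182 - 1*119) + 39004) - 212 = 1/((182 - 119) + 39004) - 212 = 1/(63 + 39004) - 212 = 1/39067 - 212 = -8282203/39067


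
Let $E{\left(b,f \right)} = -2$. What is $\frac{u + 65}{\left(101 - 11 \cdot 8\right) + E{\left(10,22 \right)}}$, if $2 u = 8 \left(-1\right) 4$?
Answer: $\frac{49}{11} \approx 4.4545$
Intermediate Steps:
$u = -16$ ($u = \frac{8 \left(-1\right) 4}{2} = \frac{\left(-8\right) 4}{2} = \frac{1}{2} \left(-32\right) = -16$)
$\frac{u + 65}{\left(101 - 11 \cdot 8\right) + E{\left(10,22 \right)}} = \frac{-16 + 65}{\left(101 - 11 \cdot 8\right) - 2} = \frac{49}{\left(101 - 88\right) - 2} = \frac{49}{13 - 2} = \frac{49}{11}$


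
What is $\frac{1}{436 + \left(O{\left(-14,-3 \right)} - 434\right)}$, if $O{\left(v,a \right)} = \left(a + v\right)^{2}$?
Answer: $\frac{1}{291} \approx 0.0034364$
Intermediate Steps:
$\frac{1}{436 + \left(O{\left(-14,-3 \right)} - 434\right)} = \frac{1}{436 + \left(\left(-3 - 14\right)^{2} - 434\right)} = \frac{1}{436 - \left(434 - \left(-17\right)^{2}\right)} = \frac{1}{436 + \left(289 - 434\right)} = \frac{1}{436 - 145} = \frac{1}{291}$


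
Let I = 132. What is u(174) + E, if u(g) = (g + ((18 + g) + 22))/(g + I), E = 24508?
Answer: 3749918/153 ≈ 24509.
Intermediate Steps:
u(g) = (40 + 2*g)/(132 + g) (u(g) = (g + ((18 + g) + 22))/(g + 132) = (g + (40 + g))/(132 + g) = (40 + 2*g)/(132 + g))
u(174) + E = 2*(20 + 174)/(132 + 174) + 24508 = 2*194/306 + 24508 = 2*(1/306)*194 + 24508 = 194/153 + 24508 = 3749918/153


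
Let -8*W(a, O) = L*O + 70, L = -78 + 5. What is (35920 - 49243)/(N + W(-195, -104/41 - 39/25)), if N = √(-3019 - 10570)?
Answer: 13775410887400/352272616243 + 298612840000*I*√13589/352272616243 ≈ 39.104 + 98.815*I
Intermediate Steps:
L = -73
W(a, O) = -35/4 + 73*O/8 (W(a, O) = -(-73*O + 70)/8 = -(70 - 73*O)/8 = -35/4 + 73*O/8)
N = I*√13589 (N = √(-13589) = I*√13589 ≈ 116.57*I)
(35920 - 49243)/(N + W(-195, -104/41 - 39/25)) = (35920 - 49243)/(I*√13589 + (-35/4 + 73*(-104/41 - 39/25)/8)) = -13323/(I*√13589 + (-35/4 + 73*(-104*1/41 - 39*1/25)/8)) = -13323/(I*√13589 + (-35/4 + 73*(-104/41 - 39/25)/8)) = -13323/(I*√13589 + (-35/4 + (73/8)*(-4199/1025))) = -13323/(I*√13589 + (-35/4 - 306527/8200)) = -13323/(I*√13589 - 378277/8200) = -13323/(-378277/8200 + I*√13589)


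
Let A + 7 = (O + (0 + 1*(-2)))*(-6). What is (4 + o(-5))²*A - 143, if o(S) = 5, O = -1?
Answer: 748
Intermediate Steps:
A = 11 (A = -7 + (-1 + (0 + 1*(-2)))*(-6) = -7 + (-1 + (0 - 2))*(-6) = -7 + (-1 - 2)*(-6) = -7 - 3*(-6) = -7 + 18 = 11)
(4 + o(-5))²*A - 143 = (4 + 5)²*11 - 143 = 9²*11 - 143 = 81*11 - 143 = 891 - 143 = 748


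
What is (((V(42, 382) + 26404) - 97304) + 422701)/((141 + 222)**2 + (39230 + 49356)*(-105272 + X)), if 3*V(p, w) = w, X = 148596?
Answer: 1055785/11514094899 ≈ 9.1695e-5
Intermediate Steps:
V(p, w) = w/3
(((V(42, 382) + 26404) - 97304) + 422701)/((141 + 222)**2 + (39230 + 49356)*(-105272 + X)) = ((((1/3)*382 + 26404) - 97304) + 422701)/((141 + 222)**2 + (39230 + 49356)*(-105272 + 148596)) = (((382/3 + 26404) - 97304) + 422701)/(363**2 + 88586*43324) = ((79594/3 - 97304) + 422701)/(131769 + 3837899864) = (-212318/3 + 422701)/3838031633 = (1055785/3)*(1/3838031633) = 1055785/11514094899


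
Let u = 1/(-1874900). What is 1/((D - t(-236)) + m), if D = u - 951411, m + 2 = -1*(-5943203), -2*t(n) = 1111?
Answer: 1874900/9360148577949 ≈ 2.0031e-7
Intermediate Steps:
t(n) = -1111/2 (t(n) = -1/2*1111 = -1111/2)
m = 5943201 (m = -2 - 1*(-5943203) = -2 + 5943203 = 5943201)
u = -1/1874900 ≈ -5.3336e-7
D = -1783800483901/1874900 (D = -1/1874900 - 951411 = -1783800483901/1874900 ≈ -9.5141e+5)
1/((D - t(-236)) + m) = 1/((-1783800483901/1874900 - 1*(-1111/2)) + 5943201) = 1/((-1783800483901/1874900 + 1111/2) + 5943201) = 1/(-1782758976951/1874900 + 5943201) = 1/(9360148577949/1874900) = 1874900/9360148577949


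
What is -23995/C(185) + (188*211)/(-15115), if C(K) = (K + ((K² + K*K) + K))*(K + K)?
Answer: -8083558685/3079034328 ≈ -2.6254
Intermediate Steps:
C(K) = 2*K*(2*K + 2*K²) (C(K) = (K + ((K² + K²) + K))*(2*K) = (K + (2*K² + K))*(2*K) = (K + (K + 2*K²))*(2*K) = (2*K + 2*K²)*(2*K) = 2*K*(2*K + 2*K²))
-23995/C(185) + (188*211)/(-15115) = -23995*1/(136900*(1 + 185)) + (188*211)/(-15115) = -23995/(4*34225*186) + 39668*(-1/15115) = -23995/25463400 - 39668/15115 = -23995*1/25463400 - 39668/15115 = -4799/5092680 - 39668/15115 = -8083558685/3079034328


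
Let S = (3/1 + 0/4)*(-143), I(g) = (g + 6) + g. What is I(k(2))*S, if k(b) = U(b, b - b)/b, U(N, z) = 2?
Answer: -3432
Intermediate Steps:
k(b) = 2/b
I(g) = 6 + 2*g (I(g) = (6 + g) + g = 6 + 2*g)
S = -429 (S = (3*1 + 0*(¼))*(-143) = (3 + 0)*(-143) = 3*(-143) = -429)
I(k(2))*S = (6 + 2*(2/2))*(-429) = (6 + 2*(2*(½)))*(-429) = (6 + 2*1)*(-429) = (6 + 2)*(-429) = 8*(-429) = -3432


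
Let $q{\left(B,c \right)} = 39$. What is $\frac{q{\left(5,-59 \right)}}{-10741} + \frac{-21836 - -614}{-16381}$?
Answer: $\frac{227306643}{175948321} \approx 1.2919$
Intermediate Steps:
$\frac{q{\left(5,-59 \right)}}{-10741} + \frac{-21836 - -614}{-16381} = \frac{39}{-10741} + \frac{-21836 - -614}{-16381} = 39 \left(- \frac{1}{10741}\right) + \left(-21836 + 614\right) \left(- \frac{1}{16381}\right) = - \frac{39}{10741} - - \frac{21222}{16381} = - \frac{39}{10741} + \frac{21222}{16381} = \frac{227306643}{175948321}$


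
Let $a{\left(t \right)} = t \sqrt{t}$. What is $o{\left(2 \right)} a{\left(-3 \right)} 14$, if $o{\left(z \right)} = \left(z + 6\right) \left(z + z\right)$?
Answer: $- 1344 i \sqrt{3} \approx - 2327.9 i$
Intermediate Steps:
$o{\left(z \right)} = 2 z \left(6 + z\right)$ ($o{\left(z \right)} = \left(6 + z\right) 2 z = 2 z \left(6 + z\right)$)
$a{\left(t \right)} = t^{\frac{3}{2}}$
$o{\left(2 \right)} a{\left(-3 \right)} 14 = 2 \cdot 2 \left(6 + 2\right) \left(-3\right)^{\frac{3}{2}} \cdot 14 = 2 \cdot 2 \cdot 8 \left(- 3 i \sqrt{3}\right) 14 = 32 \left(- 3 i \sqrt{3}\right) 14 = - 96 i \sqrt{3} \cdot 14 = - 1344 i \sqrt{3}$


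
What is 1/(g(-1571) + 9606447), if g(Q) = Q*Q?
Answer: 1/12074488 ≈ 8.2819e-8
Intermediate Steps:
g(Q) = Q²
1/(g(-1571) + 9606447) = 1/((-1571)² + 9606447) = 1/(2468041 + 9606447) = 1/12074488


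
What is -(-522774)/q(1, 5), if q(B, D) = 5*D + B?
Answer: 261387/13 ≈ 20107.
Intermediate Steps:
q(B, D) = B + 5*D
-(-522774)/q(1, 5) = -(-522774)/(1 + 5*5) = -(-522774)/(1 + 25) = -(-522774)/26 = -12447*(-21/13) = 261387/13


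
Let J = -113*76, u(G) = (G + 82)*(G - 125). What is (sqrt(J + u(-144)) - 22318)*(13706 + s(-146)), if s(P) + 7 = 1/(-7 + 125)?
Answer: -18038333797/59 + 1616483*sqrt(8090)/118 ≈ -3.0450e+8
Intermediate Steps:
u(G) = (-125 + G)*(82 + G) (u(G) = (82 + G)*(-125 + G) = (-125 + G)*(82 + G))
J = -8588
s(P) = -825/118 (s(P) = -7 + 1/(-7 + 125) = -7 + 1/118 = -825/118)
(sqrt(J + u(-144)) - 22318)*(13706 + s(-146)) = (sqrt(-8588 + (-10250 + (-144)**2 - 43*(-144))) - 22318)*(13706 - 825/118) = (sqrt(-8588 + (-10250 + 20736 + 6192)) - 22318)*(1616483/118) = (sqrt(-8588 + 16678) - 22318)*(1616483/118) = (sqrt(8090) - 22318)*(1616483/118) = (-22318 + sqrt(8090))*(1616483/118) = -18038333797/59 + 1616483*sqrt(8090)/118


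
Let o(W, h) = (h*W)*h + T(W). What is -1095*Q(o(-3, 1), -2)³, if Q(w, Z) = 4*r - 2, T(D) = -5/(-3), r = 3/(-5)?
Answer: 2331912/25 ≈ 93277.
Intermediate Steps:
r = -⅗ (r = 3*(-⅕) = -⅗ ≈ -0.60000)
T(D) = 5/3 (T(D) = -5*(-⅓) = 5/3)
o(W, h) = 5/3 + W*h² (o(W, h) = (h*W)*h + 5/3 = (W*h)*h + 5/3 = W*h² + 5/3 = 5/3 + W*h²)
Q(w, Z) = -22/5 (Q(w, Z) = 4*(-⅗) - 2 = -12/5 - 2 = -22/5)
-1095*Q(o(-3, 1), -2)³ = -1095*(-22/5)³ = -1095*(-10648/125) = 2331912/25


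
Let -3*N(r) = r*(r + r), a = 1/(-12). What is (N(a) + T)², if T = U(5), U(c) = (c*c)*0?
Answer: 1/46656 ≈ 2.1433e-5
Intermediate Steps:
U(c) = 0 (U(c) = c²*0 = 0)
a = -1/12 ≈ -0.083333
T = 0
N(r) = -2*r²/3 (N(r) = -r*(r + r)/3 = -r*2*r/3 = -2*r²/3)
(N(a) + T)² = (-2*(-1/12)²/3 + 0)² = (-⅔*1/144 + 0)² = (-1/216 + 0)² = (-1/216)² = 1/46656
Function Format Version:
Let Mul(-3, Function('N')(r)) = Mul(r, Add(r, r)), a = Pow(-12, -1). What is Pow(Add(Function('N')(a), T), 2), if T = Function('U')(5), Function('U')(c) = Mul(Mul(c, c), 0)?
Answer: Rational(1, 46656) ≈ 2.1433e-5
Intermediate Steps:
Function('U')(c) = 0 (Function('U')(c) = Mul(Pow(c, 2), 0) = 0)
a = Rational(-1, 12) ≈ -0.083333
T = 0
Function('N')(r) = Mul(Rational(-2, 3), Pow(r, 2)) (Function('N')(r) = Mul(Rational(-1, 3), Mul(r, Add(r, r))) = Mul(Rational(-1, 3), Mul(r, Mul(2, r))) = Mul(Rational(-1, 3), Mul(2, Pow(r, 2))) = Mul(Rational(-2, 3), Pow(r, 2)))
Pow(Add(Function('N')(a), T), 2) = Pow(Add(Mul(Rational(-2, 3), Pow(Rational(-1, 12), 2)), 0), 2) = Pow(Add(Mul(Rational(-2, 3), Rational(1, 144)), 0), 2) = Pow(Add(Rational(-1, 216), 0), 2) = Pow(Rational(-1, 216), 2) = Rational(1, 46656)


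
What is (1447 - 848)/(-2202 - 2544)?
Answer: -599/4746 ≈ -0.12621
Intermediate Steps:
(1447 - 848)/(-2202 - 2544) = 599/(-4746) = 599*(-1/4746) = -599/4746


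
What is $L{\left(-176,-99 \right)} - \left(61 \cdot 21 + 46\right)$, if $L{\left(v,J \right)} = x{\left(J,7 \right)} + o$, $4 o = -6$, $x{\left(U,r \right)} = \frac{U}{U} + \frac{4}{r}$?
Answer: $- \frac{18577}{14} \approx -1326.9$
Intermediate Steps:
$x{\left(U,r \right)} = 1 + \frac{4}{r}$
$o = - \frac{3}{2}$ ($o = \frac{1}{4} \left(-6\right) = - \frac{3}{2} \approx -1.5$)
$L{\left(v,J \right)} = \frac{1}{14}$ ($L{\left(v,J \right)} = \frac{4 + 7}{7} - \frac{3}{2} = \frac{1}{7} \cdot 11 - \frac{3}{2} = \frac{11}{7} - \frac{3}{2} = \frac{1}{14}$)
$L{\left(-176,-99 \right)} - \left(61 \cdot 21 + 46\right) = \frac{1}{14} - \left(61 \cdot 21 + 46\right) = \frac{1}{14} - \left(1281 + 46\right) = \frac{1}{14} - 1327 = - \frac{18577}{14}$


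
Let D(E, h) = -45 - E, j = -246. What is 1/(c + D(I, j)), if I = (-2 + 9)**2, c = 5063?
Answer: 1/4969 ≈ 0.00020125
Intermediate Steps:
I = 49 (I = 7**2 = 49)
1/(c + D(I, j)) = 1/(5063 + (-45 - 1*49)) = 1/(5063 + (-45 - 49)) = 1/(5063 - 94) = 1/4969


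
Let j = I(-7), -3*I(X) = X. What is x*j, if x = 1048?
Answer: 7336/3 ≈ 2445.3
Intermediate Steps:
I(X) = -X/3
j = 7/3 (j = -⅓*(-7) = 7/3 ≈ 2.3333)
x*j = 1048*(7/3) = 7336/3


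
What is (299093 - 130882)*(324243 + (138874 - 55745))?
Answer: 68524451492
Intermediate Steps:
(299093 - 130882)*(324243 + (138874 - 55745)) = 168211*(324243 + 83129) = 168211*407372 = 68524451492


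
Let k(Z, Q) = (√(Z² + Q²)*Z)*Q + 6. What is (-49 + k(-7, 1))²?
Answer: 4299 + 3010*√2 ≈ 8555.8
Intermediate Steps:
k(Z, Q) = 6 + Q*Z*√(Q² + Z²) (k(Z, Q) = (√(Q² + Z²)*Z)*Q + 6 = (Z*√(Q² + Z²))*Q + 6 = Q*Z*√(Q² + Z²) + 6 = 6 + Q*Z*√(Q² + Z²))
(-49 + k(-7, 1))² = (-49 + (6 + 1*(-7)*√(1² + (-7)²)))² = (-49 + (6 + 1*(-7)*√(1 + 49)))² = (-49 + (6 + 1*(-7)*√50))² = (-49 + (6 + 1*(-7)*(5*√2)))² = (-49 + (6 - 35*√2))² = (-43 - 35*√2)²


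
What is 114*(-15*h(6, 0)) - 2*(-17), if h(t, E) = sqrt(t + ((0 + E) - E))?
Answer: 34 - 1710*sqrt(6) ≈ -4154.6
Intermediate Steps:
h(t, E) = sqrt(t) (h(t, E) = sqrt(t + (E - E)) = sqrt(t + 0) = sqrt(t))
114*(-15*h(6, 0)) - 2*(-17) = 114*(-15*sqrt(6)) - 2*(-17) = -1710*sqrt(6) + 34 = 34 - 1710*sqrt(6)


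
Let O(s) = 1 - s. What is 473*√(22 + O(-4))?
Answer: 1419*√3 ≈ 2457.8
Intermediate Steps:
473*√(22 + O(-4)) = 473*√(22 + (1 - 1*(-4))) = 473*√(22 + (1 + 4)) = 473*√(22 + 5) = 473*√27 = 473*(3*√3) = 1419*√3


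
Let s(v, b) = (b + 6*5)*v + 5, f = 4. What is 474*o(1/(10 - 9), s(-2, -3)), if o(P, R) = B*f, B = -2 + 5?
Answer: 5688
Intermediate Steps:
B = 3
s(v, b) = 5 + v*(30 + b) (s(v, b) = (b + 30)*v + 5 = (30 + b)*v + 5 = v*(30 + b) + 5 = 5 + v*(30 + b))
o(P, R) = 12 (o(P, R) = 3*4 = 12)
474*o(1/(10 - 9), s(-2, -3)) = 474*12 = 5688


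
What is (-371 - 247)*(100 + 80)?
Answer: -111240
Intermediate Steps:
(-371 - 247)*(100 + 80) = -618*180 = -111240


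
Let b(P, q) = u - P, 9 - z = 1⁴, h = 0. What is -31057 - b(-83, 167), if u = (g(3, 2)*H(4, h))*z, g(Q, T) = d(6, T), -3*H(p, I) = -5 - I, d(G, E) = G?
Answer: -31220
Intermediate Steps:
H(p, I) = 5/3 + I/3 (H(p, I) = -(-5 - I)/3 = 5/3 + I/3)
g(Q, T) = 6
z = 8 (z = 9 - 1*1⁴ = 9 - 1*1 = 9 - 1 = 8)
u = 80 (u = (6*(5/3 + (⅓)*0))*8 = (6*(5/3 + 0))*8 = (6*(5/3))*8 = 10*8 = 80)
b(P, q) = 80 - P
-31057 - b(-83, 167) = -31057 - (80 - 1*(-83)) = -31057 - (80 + 83) = -31057 - 1*163 = -31057 - 163 = -31220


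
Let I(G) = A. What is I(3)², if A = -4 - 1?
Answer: 25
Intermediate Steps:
A = -5
I(G) = -5
I(3)² = (-5)² = 25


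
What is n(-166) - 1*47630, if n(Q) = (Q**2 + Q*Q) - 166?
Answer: 7316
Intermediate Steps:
n(Q) = -166 + 2*Q**2 (n(Q) = (Q**2 + Q**2) - 166 = 2*Q**2 - 166 = -166 + 2*Q**2)
n(-166) - 1*47630 = (-166 + 2*(-166)**2) - 1*47630 = (-166 + 2*27556) - 47630 = (-166 + 55112) - 47630 = 54946 - 47630 = 7316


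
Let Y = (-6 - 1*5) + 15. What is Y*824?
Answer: 3296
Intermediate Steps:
Y = 4 (Y = (-6 - 5) + 15 = -11 + 15 = 4)
Y*824 = 4*824 = 3296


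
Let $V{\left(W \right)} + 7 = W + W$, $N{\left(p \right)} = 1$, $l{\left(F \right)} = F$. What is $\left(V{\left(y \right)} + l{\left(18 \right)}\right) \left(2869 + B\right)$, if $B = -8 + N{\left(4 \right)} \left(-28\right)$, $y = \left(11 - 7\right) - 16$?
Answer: $-36829$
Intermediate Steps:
$y = -12$ ($y = 4 - 16 = -12$)
$B = -36$ ($B = -8 + 1 \left(-28\right) = -8 - 28 = -36$)
$V{\left(W \right)} = -7 + 2 W$ ($V{\left(W \right)} = -7 + \left(W + W\right) = -7 + 2 W$)
$\left(V{\left(y \right)} + l{\left(18 \right)}\right) \left(2869 + B\right) = \left(\left(-7 + 2 \left(-12\right)\right) + 18\right) \left(2869 - 36\right) = \left(\left(-7 - 24\right) + 18\right) 2833 = \left(-31 + 18\right) 2833 = \left(-13\right) 2833 = -36829$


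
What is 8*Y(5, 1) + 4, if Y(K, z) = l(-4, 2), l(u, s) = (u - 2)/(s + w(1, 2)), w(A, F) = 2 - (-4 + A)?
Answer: -20/7 ≈ -2.8571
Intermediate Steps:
w(A, F) = 6 - A (w(A, F) = 2 + (4 - A) = 6 - A)
l(u, s) = (-2 + u)/(5 + s) (l(u, s) = (u - 2)/(s + (6 - 1*1)) = (-2 + u)/(s + (6 - 1)) = (-2 + u)/(s + 5) = (-2 + u)/(5 + s))
Y(K, z) = -6/7 (Y(K, z) = (-2 - 4)/(5 + 2) = -6/7)
8*Y(5, 1) + 4 = 8*(-6/7) + 4 = -48/7 + 4 = -20/7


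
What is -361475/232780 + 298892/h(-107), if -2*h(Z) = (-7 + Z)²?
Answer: -7192494431/151260444 ≈ -47.550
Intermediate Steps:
h(Z) = -(-7 + Z)²/2
-361475/232780 + 298892/h(-107) = -361475/232780 + 298892/((-(-7 - 107)²/2)) = -361475*1/232780 + 298892/((-½*(-114)²)) = -72295/46556 + 298892/((-½*12996)) = -72295/46556 + 298892/(-6498) = -72295/46556 + 298892*(-1/6498) = -72295/46556 - 149446/3249 = -7192494431/151260444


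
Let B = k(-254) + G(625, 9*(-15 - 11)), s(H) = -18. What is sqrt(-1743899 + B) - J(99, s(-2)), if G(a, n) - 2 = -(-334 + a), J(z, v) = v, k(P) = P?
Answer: 18 + I*sqrt(1744442) ≈ 18.0 + 1320.8*I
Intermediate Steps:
G(a, n) = 336 - a (G(a, n) = 2 - (-334 + a) = 2 + (334 - a) = 336 - a)
B = -543 (B = -254 + (336 - 1*625) = -254 + (336 - 625) = -254 - 289 = -543)
sqrt(-1743899 + B) - J(99, s(-2)) = sqrt(-1743899 - 543) - 1*(-18) = sqrt(-1744442) + 18 = I*sqrt(1744442) + 18 = 18 + I*sqrt(1744442)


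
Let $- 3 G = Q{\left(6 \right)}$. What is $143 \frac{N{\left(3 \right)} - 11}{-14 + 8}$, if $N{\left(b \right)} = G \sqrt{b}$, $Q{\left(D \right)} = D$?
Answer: $\frac{1573}{6} + \frac{143 \sqrt{3}}{3} \approx 344.73$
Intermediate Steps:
$G = -2$ ($G = \left(- \frac{1}{3}\right) 6 = -2$)
$N{\left(b \right)} = - 2 \sqrt{b}$
$143 \frac{N{\left(3 \right)} - 11}{-14 + 8} = 143 \frac{- 2 \sqrt{3} - 11}{-14 + 8} = 143 \frac{-11 - 2 \sqrt{3}}{-6} = 143 \left(-11 - 2 \sqrt{3}\right) \left(- \frac{1}{6}\right) = 143 \left(\frac{11}{6} + \frac{\sqrt{3}}{3}\right) = \frac{1573}{6} + \frac{143 \sqrt{3}}{3}$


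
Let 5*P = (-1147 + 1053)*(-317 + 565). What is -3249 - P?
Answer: 7067/5 ≈ 1413.4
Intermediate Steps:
P = -23312/5 (P = ((-1147 + 1053)*(-317 + 565))/5 = (-94*248)/5 = (⅕)*(-23312) = -23312/5 ≈ -4662.4)
-3249 - P = -3249 - 1*(-23312/5) = -3249 + 23312/5 = 7067/5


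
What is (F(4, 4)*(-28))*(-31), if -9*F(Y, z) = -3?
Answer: 868/3 ≈ 289.33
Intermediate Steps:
F(Y, z) = ⅓ (F(Y, z) = -⅑*(-3) = ⅓)
(F(4, 4)*(-28))*(-31) = ((⅓)*(-28))*(-31) = -28/3*(-31) = 868/3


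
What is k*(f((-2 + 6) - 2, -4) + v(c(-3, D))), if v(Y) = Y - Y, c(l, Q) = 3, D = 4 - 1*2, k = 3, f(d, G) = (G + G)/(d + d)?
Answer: -6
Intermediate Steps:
f(d, G) = G/d (f(d, G) = (2*G)/((2*d)) = (2*G)*(1/(2*d)) = G/d)
D = 2 (D = 4 - 2 = 2)
v(Y) = 0
k*(f((-2 + 6) - 2, -4) + v(c(-3, D))) = 3*(-4/((-2 + 6) - 2) + 0) = 3*(-4/(4 - 2) + 0) = 3*(-4/2 + 0) = 3*(-4*½ + 0) = 3*(-2 + 0) = 3*(-2) = -6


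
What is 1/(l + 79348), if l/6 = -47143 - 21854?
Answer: -1/334634 ≈ -2.9883e-6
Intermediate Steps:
l = -413982 (l = 6*(-47143 - 21854) = 6*(-68997) = -413982)
1/(l + 79348) = 1/(-413982 + 79348) = 1/(-334634) = -1/334634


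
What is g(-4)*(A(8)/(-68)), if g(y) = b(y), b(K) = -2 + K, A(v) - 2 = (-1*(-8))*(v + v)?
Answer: 195/17 ≈ 11.471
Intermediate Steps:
A(v) = 2 + 16*v (A(v) = 2 + (-1*(-8))*(v + v) = 2 + 8*(2*v) = 2 + 16*v)
g(y) = -2 + y
g(-4)*(A(8)/(-68)) = (-2 - 4)*((2 + 16*8)/(-68)) = -6*(2 + 128)*(-1)/68 = -780*(-1)/68 = -6*(-65/34) = 195/17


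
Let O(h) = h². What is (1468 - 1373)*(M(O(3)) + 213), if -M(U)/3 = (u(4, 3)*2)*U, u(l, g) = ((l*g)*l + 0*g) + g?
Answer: -241395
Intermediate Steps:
u(l, g) = g + g*l² (u(l, g) = ((g*l)*l + 0) + g = (g*l² + 0) + g = g*l² + g = g + g*l²)
M(U) = -306*U (M(U) = -3*(3*(1 + 4²))*2*U = -3*(3*(1 + 16))*2*U = -3*(3*17)*2*U = -3*51*2*U = -306*U)
(1468 - 1373)*(M(O(3)) + 213) = (1468 - 1373)*(-306*3² + 213) = 95*(-306*9 + 213) = 95*(-2754 + 213) = 95*(-2541) = -241395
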